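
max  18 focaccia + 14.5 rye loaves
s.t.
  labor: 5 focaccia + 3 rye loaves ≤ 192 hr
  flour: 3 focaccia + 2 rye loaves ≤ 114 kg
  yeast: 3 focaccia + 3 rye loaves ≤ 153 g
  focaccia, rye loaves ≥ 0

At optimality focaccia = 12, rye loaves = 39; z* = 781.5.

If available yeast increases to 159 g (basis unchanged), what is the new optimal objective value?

796.5

Binding: flour and yeast. Non-binding: labor (15 unused).
Slack constraints have shadow price 0 (complementary slackness).
The binding rows give the dual system: 3·y_flour + 3·y_yeast = 18 and 2·y_flour + 3·y_yeast = 14.5.
→ y_flour = 3.5 and y_yeast = 2.5.
Δz = y_yeast·Δb = 2.5 × (6) = 15, so new z* = 781.5 + 15 = 796.5.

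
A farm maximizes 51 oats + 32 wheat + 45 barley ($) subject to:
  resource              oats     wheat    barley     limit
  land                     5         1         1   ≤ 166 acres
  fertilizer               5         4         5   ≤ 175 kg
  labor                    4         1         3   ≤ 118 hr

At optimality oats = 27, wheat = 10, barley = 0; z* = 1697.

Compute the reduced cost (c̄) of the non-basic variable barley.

Check each constraint at x*: land 145/166 (slack 21); fertilizer 175/175 (tight); labor 118/118 (tight).
By complementary slackness, y = 0 for the non-binding constraint.
Dual feasibility on the basic columns requires 5·y_fertilizer + 4·y_labor = 51, 4·y_fertilizer + 1·y_labor = 32.
Solving: y_fertilizer = 7, y_labor = 4.
Reduced cost of barley: c₃ − yᵀa₃ = 45 − (7·5 + 4·3) = 45 − 47 = -2.

-2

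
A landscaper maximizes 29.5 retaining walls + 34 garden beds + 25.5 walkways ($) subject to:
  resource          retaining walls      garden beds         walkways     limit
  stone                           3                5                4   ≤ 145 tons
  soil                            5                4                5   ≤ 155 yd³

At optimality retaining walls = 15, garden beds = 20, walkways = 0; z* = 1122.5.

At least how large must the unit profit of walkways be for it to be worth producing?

Both stone and soil are binding at x*.
Dual feasibility on the basic columns requires 3·y_stone + 5·y_soil = 29.5, 5·y_stone + 4·y_soil = 34.
Solving: y_stone = 4, y_soil = 3.5.
walkways enters the basis when its profit ≥ yᵀa₃ = 4·4 + 3.5·5 = 33.5.

33.5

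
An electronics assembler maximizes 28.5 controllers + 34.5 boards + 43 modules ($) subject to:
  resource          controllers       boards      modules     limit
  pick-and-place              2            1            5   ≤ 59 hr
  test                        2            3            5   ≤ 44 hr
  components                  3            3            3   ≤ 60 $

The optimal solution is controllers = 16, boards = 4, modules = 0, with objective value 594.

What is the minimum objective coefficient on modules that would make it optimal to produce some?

Binding: test and components. Non-binding: pick-and-place (23 unused).
Since pick-and-place is not tight, its dual is 0.
From A_Bᵀ y = c: 2·y_test + 3·y_components = 28.5; 3·y_test + 3·y_components = 34.5.
Solving: y_test = 6, y_components = 5.5.
modules enters the basis when its profit ≥ yᵀa₃ = 6·5 + 5.5·3 = 46.5.

46.5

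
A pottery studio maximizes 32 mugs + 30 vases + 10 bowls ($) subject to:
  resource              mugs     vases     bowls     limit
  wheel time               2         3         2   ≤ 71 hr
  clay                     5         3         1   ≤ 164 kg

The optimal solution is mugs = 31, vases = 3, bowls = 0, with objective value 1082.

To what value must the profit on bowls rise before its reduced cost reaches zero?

Check each constraint at x*: wheel time 71/71 (tight); clay 164/164 (tight).
Dual feasibility on the basic columns requires 2·y_wheel time + 5·y_clay = 32, 3·y_wheel time + 3·y_clay = 30.
This yields shadow prices y_wheel time = 6, y_clay = 4.
bowls enters the basis when its profit ≥ yᵀa₃ = 6·2 + 4·1 = 16.

16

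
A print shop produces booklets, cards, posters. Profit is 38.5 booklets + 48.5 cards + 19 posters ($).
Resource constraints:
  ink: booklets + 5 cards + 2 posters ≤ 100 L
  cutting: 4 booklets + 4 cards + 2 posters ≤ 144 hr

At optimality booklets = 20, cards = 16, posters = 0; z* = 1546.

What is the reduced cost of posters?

-4

Check each constraint at x*: ink 100/100 (tight); cutting 144/144 (tight).
From A_Bᵀ y = c: 1·y_ink + 4·y_cutting = 38.5; 5·y_ink + 4·y_cutting = 48.5.
→ y_ink = 2.5 and y_cutting = 9.
Reduced cost of posters: c₃ − yᵀa₃ = 19 − (2.5·2 + 9·2) = 19 − 23 = -4.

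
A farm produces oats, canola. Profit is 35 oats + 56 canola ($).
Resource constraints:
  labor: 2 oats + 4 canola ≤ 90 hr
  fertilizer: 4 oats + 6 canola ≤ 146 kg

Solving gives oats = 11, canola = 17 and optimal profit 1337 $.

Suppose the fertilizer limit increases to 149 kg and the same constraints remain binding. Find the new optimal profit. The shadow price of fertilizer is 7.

Δb = 3, so new z* = 1337 + (7)·(3) = 1337 + 21 = 1358.

1358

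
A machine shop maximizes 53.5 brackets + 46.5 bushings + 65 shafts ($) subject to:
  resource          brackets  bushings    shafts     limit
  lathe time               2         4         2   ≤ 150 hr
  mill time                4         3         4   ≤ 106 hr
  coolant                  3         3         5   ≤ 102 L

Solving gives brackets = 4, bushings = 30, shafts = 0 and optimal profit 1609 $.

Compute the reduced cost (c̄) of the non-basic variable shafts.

-5.5

Binding: mill time and coolant. Non-binding: lathe time (22 unused).
Slack constraints have shadow price 0 (complementary slackness).
Dual feasibility on the basic columns requires 4·y_mill time + 3·y_coolant = 53.5, 3·y_mill time + 3·y_coolant = 46.5.
This yields shadow prices y_mill time = 7, y_coolant = 8.5.
Reduced cost of shafts: c₃ − yᵀa₃ = 65 − (7·4 + 8.5·5) = 65 − 70.5 = -5.5.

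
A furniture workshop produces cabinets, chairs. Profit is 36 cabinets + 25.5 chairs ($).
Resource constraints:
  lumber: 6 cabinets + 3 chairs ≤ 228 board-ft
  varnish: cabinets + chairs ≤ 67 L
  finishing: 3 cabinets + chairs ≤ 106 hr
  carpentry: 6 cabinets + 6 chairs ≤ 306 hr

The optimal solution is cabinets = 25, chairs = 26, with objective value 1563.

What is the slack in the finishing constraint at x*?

finishing used = 3·25 + 1·26 = 101; slack = 106 − 101 = 5.

5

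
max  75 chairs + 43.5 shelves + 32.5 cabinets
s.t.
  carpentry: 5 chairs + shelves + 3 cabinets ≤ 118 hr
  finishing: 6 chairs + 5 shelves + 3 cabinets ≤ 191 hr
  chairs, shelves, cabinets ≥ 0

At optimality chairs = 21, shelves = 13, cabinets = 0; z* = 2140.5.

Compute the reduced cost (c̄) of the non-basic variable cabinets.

-8

At the optimum: carpentry uses 118 of 118 (binding); finishing uses 191 of 191 (binding).
The binding rows give the dual system: 5·y_carpentry + 6·y_finishing = 75 and 1·y_carpentry + 5·y_finishing = 43.5.
This yields shadow prices y_carpentry = 6, y_finishing = 7.5.
Reduced cost of cabinets: c₃ − yᵀa₃ = 32.5 − (6·3 + 7.5·3) = 32.5 − 40.5 = -8.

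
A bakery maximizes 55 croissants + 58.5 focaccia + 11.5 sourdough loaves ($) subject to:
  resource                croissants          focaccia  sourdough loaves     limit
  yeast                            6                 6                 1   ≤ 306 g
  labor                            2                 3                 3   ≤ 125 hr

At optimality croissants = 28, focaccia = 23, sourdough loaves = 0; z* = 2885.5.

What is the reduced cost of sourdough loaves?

-7

At the optimum: yeast uses 306 of 306 (binding); labor uses 125 of 125 (binding).
The binding rows give the dual system: 6·y_yeast + 2·y_labor = 55 and 6·y_yeast + 3·y_labor = 58.5.
→ y_yeast = 8 and y_labor = 3.5.
Reduced cost of sourdough loaves: c₃ − yᵀa₃ = 11.5 − (8·1 + 3.5·3) = 11.5 − 18.5 = -7.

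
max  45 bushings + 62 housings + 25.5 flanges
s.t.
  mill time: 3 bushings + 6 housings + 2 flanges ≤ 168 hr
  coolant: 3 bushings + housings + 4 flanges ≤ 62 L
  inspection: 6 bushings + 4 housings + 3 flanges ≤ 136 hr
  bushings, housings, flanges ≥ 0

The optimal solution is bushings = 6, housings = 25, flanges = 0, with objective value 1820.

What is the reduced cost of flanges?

At the optimum: mill time uses 168 of 168 (binding); coolant uses 43 of 62 (slack = 19); inspection uses 136 of 136 (binding).
Since coolant is not tight, its dual is 0.
Dual feasibility on the basic columns requires 3·y_mill time + 6·y_inspection = 45, 6·y_mill time + 4·y_inspection = 62.
→ y_mill time = 8 and y_inspection = 3.5.
Reduced cost of flanges: c₃ − yᵀa₃ = 25.5 − (8·2 + 3.5·3) = 25.5 − 26.5 = -1.

-1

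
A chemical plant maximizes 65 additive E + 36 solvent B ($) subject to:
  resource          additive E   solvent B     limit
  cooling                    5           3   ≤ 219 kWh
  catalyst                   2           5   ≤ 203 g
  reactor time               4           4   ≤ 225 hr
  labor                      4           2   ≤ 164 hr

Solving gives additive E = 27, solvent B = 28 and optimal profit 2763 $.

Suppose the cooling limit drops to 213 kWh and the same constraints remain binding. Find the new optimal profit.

2721

Binding: cooling and labor. Non-binding: catalyst (9 unused), reactor time (5 unused).
Slack constraints have shadow price 0 (complementary slackness).
From A_Bᵀ y = c: 5·y_cooling + 4·y_labor = 65; 3·y_cooling + 2·y_labor = 36.
→ y_cooling = 7 and y_labor = 7.5.
Δz = y_cooling·Δb = 7 × (-6) = -42, so new z* = 2763 − 42 = 2721.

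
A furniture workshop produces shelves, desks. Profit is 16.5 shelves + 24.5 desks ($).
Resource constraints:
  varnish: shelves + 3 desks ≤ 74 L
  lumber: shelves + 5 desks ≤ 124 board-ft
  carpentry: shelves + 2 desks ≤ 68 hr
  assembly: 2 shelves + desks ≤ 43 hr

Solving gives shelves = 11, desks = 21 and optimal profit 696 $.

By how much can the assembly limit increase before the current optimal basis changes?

Binding constraints: varnish, assembly. The basis is B = [[1,3],[2,1]] with det -5.
Per unit increase in assembly, x* moves by d = (0.6, -0.2).
The basis stays optimal until carpentry becomes binding; allowable increase = 75 hr.

75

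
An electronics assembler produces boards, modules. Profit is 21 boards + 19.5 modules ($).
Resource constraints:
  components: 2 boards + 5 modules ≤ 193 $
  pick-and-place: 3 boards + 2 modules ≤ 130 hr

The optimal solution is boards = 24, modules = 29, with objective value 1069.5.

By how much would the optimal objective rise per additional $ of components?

1.5

Check each constraint at x*: components 193/193 (tight); pick-and-place 130/130 (tight).
From A_Bᵀ y = c: 2·y_components + 3·y_pick-and-place = 21; 5·y_components + 2·y_pick-and-place = 19.5.
Solving: y_components = 1.5, y_pick-and-place = 6.
Shadow price of components = 1.5.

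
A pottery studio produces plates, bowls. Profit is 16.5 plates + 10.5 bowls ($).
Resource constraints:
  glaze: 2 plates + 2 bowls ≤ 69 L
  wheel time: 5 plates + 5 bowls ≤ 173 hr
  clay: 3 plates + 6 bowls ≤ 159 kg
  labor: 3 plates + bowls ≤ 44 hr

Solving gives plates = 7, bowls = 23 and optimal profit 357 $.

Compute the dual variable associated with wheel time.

At the optimum: glaze uses 60 of 69 (slack = 9); wheel time uses 150 of 173 (slack = 23); clay uses 159 of 159 (binding); labor uses 44 of 44 (binding).
Slack constraints have shadow price 0 (complementary slackness).
Dual feasibility on the basic columns requires 3·y_clay + 3·y_labor = 16.5, 6·y_clay + 1·y_labor = 10.5.
Solving: y_clay = 1, y_labor = 4.5.
Shadow price of wheel time = 0.

0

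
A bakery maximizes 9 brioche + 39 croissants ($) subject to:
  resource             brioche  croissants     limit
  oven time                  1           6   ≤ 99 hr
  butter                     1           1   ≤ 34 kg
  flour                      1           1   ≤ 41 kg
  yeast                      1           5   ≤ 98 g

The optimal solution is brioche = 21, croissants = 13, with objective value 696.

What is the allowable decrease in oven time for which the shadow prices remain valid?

65

Binding constraints: oven time, butter. The basis is B = [[1,6],[1,1]] with det -5.
Per unit decrease in oven time, x* moves by d = (0.2, -0.2).
The basis stays optimal until croissants reaches 0; allowable decrease = 65 hr.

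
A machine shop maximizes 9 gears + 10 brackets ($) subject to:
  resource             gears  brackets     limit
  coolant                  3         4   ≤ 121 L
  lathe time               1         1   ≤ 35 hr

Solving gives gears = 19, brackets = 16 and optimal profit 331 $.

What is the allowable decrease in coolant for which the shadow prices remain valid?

16

Binding constraints: coolant, lathe time. The basis is B = [[3,4],[1,1]] with det -1.
Per unit decrease in coolant, x* moves by d = (1, -1).
The basis stays optimal until brackets reaches 0; allowable decrease = 16 L.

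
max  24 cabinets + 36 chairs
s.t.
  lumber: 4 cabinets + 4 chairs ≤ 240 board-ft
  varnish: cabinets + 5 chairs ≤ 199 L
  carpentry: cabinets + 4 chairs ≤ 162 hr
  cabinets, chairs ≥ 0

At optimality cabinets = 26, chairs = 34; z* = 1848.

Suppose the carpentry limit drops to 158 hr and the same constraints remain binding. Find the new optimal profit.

1832

Binding: lumber and carpentry. Non-binding: varnish (3 unused).
Slack constraints have shadow price 0 (complementary slackness).
The binding rows give the dual system: 4·y_lumber + 1·y_carpentry = 24 and 4·y_lumber + 4·y_carpentry = 36.
→ y_lumber = 5 and y_carpentry = 4.
Δz = y_carpentry·Δb = 4 × (-4) = -16, so new z* = 1848 − 16 = 1832.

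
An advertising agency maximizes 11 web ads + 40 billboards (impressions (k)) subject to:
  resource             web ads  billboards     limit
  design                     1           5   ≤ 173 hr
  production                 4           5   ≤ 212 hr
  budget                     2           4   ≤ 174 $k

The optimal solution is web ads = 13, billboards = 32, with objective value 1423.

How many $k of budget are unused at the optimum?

budget used = 2·13 + 4·32 = 154; slack = 174 − 154 = 20.

20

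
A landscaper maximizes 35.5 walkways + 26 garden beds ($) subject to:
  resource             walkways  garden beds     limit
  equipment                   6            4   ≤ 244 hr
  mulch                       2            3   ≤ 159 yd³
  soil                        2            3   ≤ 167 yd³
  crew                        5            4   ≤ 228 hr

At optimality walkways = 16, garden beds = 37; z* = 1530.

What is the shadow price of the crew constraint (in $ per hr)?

At the optimum: equipment uses 244 of 244 (binding); mulch uses 143 of 159 (slack = 16); soil uses 143 of 167 (slack = 24); crew uses 228 of 228 (binding).
Since mulch, soil are not tight, their duals are 0.
Dual feasibility on the basic columns requires 6·y_equipment + 5·y_crew = 35.5, 4·y_equipment + 4·y_crew = 26.
Solving: y_equipment = 3, y_crew = 3.5.
Shadow price of crew = 3.5.

3.5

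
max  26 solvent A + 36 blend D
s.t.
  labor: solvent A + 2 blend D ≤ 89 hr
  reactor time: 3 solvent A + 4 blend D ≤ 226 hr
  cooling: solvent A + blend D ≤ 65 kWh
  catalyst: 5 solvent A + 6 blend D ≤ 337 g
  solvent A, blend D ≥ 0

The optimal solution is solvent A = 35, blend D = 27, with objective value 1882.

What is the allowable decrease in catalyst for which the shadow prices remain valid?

Binding constraints: labor, catalyst. The basis is B = [[1,2],[5,6]] with det -4.
Per unit decrease in catalyst, x* moves by d = (-0.5, 0.25).
The basis stays optimal until solvent A reaches 0; allowable decrease = 70 g.

70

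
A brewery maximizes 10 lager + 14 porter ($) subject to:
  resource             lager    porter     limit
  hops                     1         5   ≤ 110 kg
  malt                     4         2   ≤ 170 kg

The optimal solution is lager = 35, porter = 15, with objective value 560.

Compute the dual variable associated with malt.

At the optimum: hops uses 110 of 110 (binding); malt uses 170 of 170 (binding).
The binding rows give the dual system: 1·y_hops + 4·y_malt = 10 and 5·y_hops + 2·y_malt = 14.
→ y_hops = 2 and y_malt = 2.
Shadow price of malt = 2.

2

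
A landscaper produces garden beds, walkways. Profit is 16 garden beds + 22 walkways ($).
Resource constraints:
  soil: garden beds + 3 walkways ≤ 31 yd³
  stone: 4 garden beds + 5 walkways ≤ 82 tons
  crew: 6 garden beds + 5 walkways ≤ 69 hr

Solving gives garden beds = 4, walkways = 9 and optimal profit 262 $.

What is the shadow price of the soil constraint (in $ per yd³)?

4

At the optimum: soil uses 31 of 31 (binding); stone uses 61 of 82 (slack = 21); crew uses 69 of 69 (binding).
Since stone is not tight, its dual is 0.
From A_Bᵀ y = c: 1·y_soil + 6·y_crew = 16; 3·y_soil + 5·y_crew = 22.
Solving: y_soil = 4, y_crew = 2.
Shadow price of soil = 4.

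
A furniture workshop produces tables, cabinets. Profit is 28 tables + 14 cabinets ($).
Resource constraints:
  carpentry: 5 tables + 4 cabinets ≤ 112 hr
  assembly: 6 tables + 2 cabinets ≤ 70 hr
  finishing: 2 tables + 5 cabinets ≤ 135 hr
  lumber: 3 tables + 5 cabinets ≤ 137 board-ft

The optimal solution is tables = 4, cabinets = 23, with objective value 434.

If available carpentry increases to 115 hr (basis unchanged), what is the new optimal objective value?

440

At the optimum: carpentry uses 112 of 112 (binding); assembly uses 70 of 70 (binding); finishing uses 123 of 135 (slack = 12); lumber uses 127 of 137 (slack = 10).
Since finishing, lumber are not tight, their duals are 0.
Dual feasibility on the basic columns requires 5·y_carpentry + 6·y_assembly = 28, 4·y_carpentry + 2·y_assembly = 14.
→ y_carpentry = 2 and y_assembly = 3.
Δz = y_carpentry·Δb = 2 × (3) = 6, so new z* = 434 + 6 = 440.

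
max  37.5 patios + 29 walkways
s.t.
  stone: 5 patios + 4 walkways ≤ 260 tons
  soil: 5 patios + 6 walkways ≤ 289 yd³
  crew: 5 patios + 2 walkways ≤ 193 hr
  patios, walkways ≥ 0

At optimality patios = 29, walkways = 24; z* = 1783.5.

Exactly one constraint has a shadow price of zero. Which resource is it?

stone: 241/260 (slack 19)
soil: 289/289 (binding)
crew: 193/193 (binding)
By complementary slackness, a constraint with positive slack has shadow price 0 → stone.

stone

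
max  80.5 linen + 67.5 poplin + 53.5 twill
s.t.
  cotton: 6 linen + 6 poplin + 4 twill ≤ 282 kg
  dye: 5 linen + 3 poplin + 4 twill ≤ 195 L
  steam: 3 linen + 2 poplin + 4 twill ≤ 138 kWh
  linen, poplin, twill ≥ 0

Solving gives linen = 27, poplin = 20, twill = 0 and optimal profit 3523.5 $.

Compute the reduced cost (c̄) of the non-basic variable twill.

Check each constraint at x*: cotton 282/282 (tight); dye 195/195 (tight); steam 121/138 (slack 17).
Slack constraints have shadow price 0 (complementary slackness).
The binding rows give the dual system: 6·y_cotton + 5·y_dye = 80.5 and 6·y_cotton + 3·y_dye = 67.5.
This yields shadow prices y_cotton = 8, y_dye = 6.5.
Reduced cost of twill: c₃ − yᵀa₃ = 53.5 − (8·4 + 6.5·4) = 53.5 − 58 = -4.5.

-4.5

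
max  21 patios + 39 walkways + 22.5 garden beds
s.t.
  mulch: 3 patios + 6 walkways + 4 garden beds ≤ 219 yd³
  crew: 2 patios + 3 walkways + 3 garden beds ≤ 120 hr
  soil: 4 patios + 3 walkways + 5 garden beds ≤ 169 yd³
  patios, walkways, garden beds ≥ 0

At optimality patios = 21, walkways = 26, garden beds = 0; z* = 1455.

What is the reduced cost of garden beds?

-6.5

Binding: mulch and crew. Non-binding: soil (7 unused).
Since soil is not tight, its dual is 0.
From A_Bᵀ y = c: 3·y_mulch + 2·y_crew = 21; 6·y_mulch + 3·y_crew = 39.
Solving: y_mulch = 5, y_crew = 3.
Reduced cost of garden beds: c₃ − yᵀa₃ = 22.5 − (5·4 + 3·3) = 22.5 − 29 = -6.5.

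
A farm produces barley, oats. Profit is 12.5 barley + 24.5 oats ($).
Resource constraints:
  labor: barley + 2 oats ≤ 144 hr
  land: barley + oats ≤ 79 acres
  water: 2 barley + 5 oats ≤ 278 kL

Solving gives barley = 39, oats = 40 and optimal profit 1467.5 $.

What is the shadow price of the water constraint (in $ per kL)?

4

At the optimum: labor uses 119 of 144 (slack = 25); land uses 79 of 79 (binding); water uses 278 of 278 (binding).
Slack constraints have shadow price 0 (complementary slackness).
From A_Bᵀ y = c: 1·y_land + 2·y_water = 12.5; 1·y_land + 5·y_water = 24.5.
This yields shadow prices y_land = 4.5, y_water = 4.
Shadow price of water = 4.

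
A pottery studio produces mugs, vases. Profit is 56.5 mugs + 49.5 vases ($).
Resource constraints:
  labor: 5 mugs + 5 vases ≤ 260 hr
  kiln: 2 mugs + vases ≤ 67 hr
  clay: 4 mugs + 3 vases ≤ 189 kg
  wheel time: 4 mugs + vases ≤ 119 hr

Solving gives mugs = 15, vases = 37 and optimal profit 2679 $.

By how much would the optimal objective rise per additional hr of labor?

8.5

Binding: labor and kiln. Non-binding: clay (18 unused), wheel time (22 unused).
Slack constraints have shadow price 0 (complementary slackness).
Dual feasibility on the basic columns requires 5·y_labor + 2·y_kiln = 56.5, 5·y_labor + 1·y_kiln = 49.5.
Solving: y_labor = 8.5, y_kiln = 7.
Shadow price of labor = 8.5.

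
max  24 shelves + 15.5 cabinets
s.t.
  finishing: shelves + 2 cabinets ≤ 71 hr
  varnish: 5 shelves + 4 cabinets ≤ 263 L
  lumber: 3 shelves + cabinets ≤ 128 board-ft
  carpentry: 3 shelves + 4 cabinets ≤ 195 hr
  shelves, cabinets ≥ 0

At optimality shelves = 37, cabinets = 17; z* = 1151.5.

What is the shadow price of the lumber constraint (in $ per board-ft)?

6.5

At the optimum: finishing uses 71 of 71 (binding); varnish uses 253 of 263 (slack = 10); lumber uses 128 of 128 (binding); carpentry uses 179 of 195 (slack = 16).
Since varnish, carpentry are not tight, their duals are 0.
From A_Bᵀ y = c: 1·y_finishing + 3·y_lumber = 24; 2·y_finishing + 1·y_lumber = 15.5.
This yields shadow prices y_finishing = 4.5, y_lumber = 6.5.
Shadow price of lumber = 6.5.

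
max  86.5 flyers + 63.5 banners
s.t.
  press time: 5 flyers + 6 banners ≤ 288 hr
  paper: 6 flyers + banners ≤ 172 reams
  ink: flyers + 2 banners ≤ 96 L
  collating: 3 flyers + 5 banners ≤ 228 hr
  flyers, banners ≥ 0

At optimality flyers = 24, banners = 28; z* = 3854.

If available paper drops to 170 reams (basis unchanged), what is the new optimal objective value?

Check each constraint at x*: press time 288/288 (tight); paper 172/172 (tight); ink 80/96 (slack 16); collating 212/228 (slack 16).
By complementary slackness, y = 0 for the non-binding constraints.
The binding rows give the dual system: 5·y_press time + 6·y_paper = 86.5 and 6·y_press time + 1·y_paper = 63.5.
Solving: y_press time = 9.5, y_paper = 6.5.
Δz = y_paper·Δb = 6.5 × (-2) = -13, so new z* = 3854 − 13 = 3841.

3841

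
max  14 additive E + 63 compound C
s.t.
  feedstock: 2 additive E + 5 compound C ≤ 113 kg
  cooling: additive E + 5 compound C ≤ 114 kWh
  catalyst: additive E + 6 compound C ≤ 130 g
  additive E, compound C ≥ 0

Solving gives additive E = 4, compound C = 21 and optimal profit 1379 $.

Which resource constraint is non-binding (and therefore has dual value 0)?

cooling

feedstock: 113/113 (binding)
cooling: 109/114 (slack 5)
catalyst: 130/130 (binding)
By complementary slackness, a constraint with positive slack has shadow price 0 → cooling.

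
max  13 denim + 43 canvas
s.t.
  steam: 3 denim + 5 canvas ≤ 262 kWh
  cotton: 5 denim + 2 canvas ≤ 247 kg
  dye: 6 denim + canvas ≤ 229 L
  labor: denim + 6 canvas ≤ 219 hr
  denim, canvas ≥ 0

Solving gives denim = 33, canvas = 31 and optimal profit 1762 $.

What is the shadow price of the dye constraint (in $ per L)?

1

At the optimum: steam uses 254 of 262 (slack = 8); cotton uses 227 of 247 (slack = 20); dye uses 229 of 229 (binding); labor uses 219 of 219 (binding).
By complementary slackness, y = 0 for the non-binding constraints.
Dual feasibility on the basic columns requires 6·y_dye + 1·y_labor = 13, 1·y_dye + 6·y_labor = 43.
→ y_dye = 1 and y_labor = 7.
Shadow price of dye = 1.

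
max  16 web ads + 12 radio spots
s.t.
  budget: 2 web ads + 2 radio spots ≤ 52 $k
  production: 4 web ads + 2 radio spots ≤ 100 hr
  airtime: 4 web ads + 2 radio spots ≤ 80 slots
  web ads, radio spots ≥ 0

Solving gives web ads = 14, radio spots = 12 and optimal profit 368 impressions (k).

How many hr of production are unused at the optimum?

production used = 4·14 + 2·12 = 80; slack = 100 − 80 = 20.

20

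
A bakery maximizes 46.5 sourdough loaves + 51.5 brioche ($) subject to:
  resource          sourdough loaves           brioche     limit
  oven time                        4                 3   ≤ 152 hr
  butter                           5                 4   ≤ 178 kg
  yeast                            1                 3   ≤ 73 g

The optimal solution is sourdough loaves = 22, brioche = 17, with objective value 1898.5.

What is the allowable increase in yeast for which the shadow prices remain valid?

60.5

Binding constraints: butter, yeast. The basis is B = [[5,4],[1,3]] with det 11.
Per unit increase in yeast, x* moves by d = (-0.3636, 0.4545).
The basis stays optimal until sourdough loaves reaches 0; allowable increase = 60.5 g.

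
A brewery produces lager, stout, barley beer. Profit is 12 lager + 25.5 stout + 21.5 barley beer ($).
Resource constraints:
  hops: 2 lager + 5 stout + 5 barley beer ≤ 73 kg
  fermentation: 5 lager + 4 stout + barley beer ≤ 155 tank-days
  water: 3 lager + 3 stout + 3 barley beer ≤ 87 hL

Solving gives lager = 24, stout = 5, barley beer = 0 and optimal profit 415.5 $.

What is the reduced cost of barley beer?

Check each constraint at x*: hops 73/73 (tight); fermentation 140/155 (slack 15); water 87/87 (tight).
Since fermentation is not tight, its dual is 0.
Dual feasibility on the basic columns requires 2·y_hops + 3·y_water = 12, 5·y_hops + 3·y_water = 25.5.
This yields shadow prices y_hops = 4.5, y_water = 1.
Reduced cost of barley beer: c₃ − yᵀa₃ = 21.5 − (4.5·5 + 1·3) = 21.5 − 25.5 = -4.

-4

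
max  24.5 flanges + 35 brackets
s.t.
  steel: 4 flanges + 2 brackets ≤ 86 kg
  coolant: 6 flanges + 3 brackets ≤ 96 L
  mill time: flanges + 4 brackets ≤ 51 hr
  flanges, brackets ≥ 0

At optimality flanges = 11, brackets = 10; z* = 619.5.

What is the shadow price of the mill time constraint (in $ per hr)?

6.5

At the optimum: steel uses 64 of 86 (slack = 22); coolant uses 96 of 96 (binding); mill time uses 51 of 51 (binding).
Since steel is not tight, its dual is 0.
Dual feasibility on the basic columns requires 6·y_coolant + 1·y_mill time = 24.5, 3·y_coolant + 4·y_mill time = 35.
Solving: y_coolant = 3, y_mill time = 6.5.
Shadow price of mill time = 6.5.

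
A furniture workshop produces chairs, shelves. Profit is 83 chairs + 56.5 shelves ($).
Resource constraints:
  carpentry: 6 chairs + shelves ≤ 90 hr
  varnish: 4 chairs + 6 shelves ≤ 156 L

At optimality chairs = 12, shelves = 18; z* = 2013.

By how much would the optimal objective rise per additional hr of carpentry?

8.5

Check each constraint at x*: carpentry 90/90 (tight); varnish 156/156 (tight).
Dual feasibility on the basic columns requires 6·y_carpentry + 4·y_varnish = 83, 1·y_carpentry + 6·y_varnish = 56.5.
Solving: y_carpentry = 8.5, y_varnish = 8.
Shadow price of carpentry = 8.5.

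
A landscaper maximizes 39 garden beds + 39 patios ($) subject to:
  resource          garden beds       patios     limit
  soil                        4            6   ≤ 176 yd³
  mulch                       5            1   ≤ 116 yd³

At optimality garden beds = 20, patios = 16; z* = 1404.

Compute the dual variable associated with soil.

Both soil and mulch are binding at x*.
The binding rows give the dual system: 4·y_soil + 5·y_mulch = 39 and 6·y_soil + 1·y_mulch = 39.
Solving: y_soil = 6, y_mulch = 3.
Shadow price of soil = 6.

6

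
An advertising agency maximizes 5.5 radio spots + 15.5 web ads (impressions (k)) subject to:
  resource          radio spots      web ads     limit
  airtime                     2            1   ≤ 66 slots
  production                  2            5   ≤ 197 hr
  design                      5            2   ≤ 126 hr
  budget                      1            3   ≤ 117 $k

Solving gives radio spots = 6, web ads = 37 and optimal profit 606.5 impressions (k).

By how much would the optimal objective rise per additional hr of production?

1

At the optimum: airtime uses 49 of 66 (slack = 17); production uses 197 of 197 (binding); design uses 104 of 126 (slack = 22); budget uses 117 of 117 (binding).
Slack constraints have shadow price 0 (complementary slackness).
From A_Bᵀ y = c: 2·y_production + 1·y_budget = 5.5; 5·y_production + 3·y_budget = 15.5.
→ y_production = 1 and y_budget = 3.5.
Shadow price of production = 1.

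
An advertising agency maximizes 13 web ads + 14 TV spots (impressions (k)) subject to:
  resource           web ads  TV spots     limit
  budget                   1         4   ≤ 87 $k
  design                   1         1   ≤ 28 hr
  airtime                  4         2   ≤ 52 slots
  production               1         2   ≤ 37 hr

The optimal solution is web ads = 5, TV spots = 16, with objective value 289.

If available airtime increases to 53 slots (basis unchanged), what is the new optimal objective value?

Binding: airtime and production. Non-binding: budget (18 unused), design (7 unused).
Since budget, design are not tight, their duals are 0.
From A_Bᵀ y = c: 4·y_airtime + 1·y_production = 13; 2·y_airtime + 2·y_production = 14.
This yields shadow prices y_airtime = 2, y_production = 5.
Δz = y_airtime·Δb = 2 × (1) = 2, so new z* = 289 + 2 = 291.

291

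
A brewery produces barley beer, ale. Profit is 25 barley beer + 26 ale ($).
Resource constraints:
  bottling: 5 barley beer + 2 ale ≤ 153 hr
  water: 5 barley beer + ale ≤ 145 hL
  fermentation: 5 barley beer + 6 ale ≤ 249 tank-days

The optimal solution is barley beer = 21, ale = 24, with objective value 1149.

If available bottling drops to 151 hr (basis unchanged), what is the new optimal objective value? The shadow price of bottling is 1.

1147

Δb = -2, so new z* = 1149 + (1)·(-2) = 1149 − 2 = 1147.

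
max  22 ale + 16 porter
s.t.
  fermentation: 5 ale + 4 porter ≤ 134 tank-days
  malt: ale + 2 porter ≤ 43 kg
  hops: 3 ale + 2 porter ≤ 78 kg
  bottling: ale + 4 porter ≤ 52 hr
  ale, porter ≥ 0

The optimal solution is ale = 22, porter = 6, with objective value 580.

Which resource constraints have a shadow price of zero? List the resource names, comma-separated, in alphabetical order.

fermentation: 134/134 (binding)
malt: 34/43 (slack 9)
hops: 78/78 (binding)
bottling: 46/52 (slack 6)
By complementary slackness, a constraint with positive slack has shadow price 0 → bottling, malt.

bottling, malt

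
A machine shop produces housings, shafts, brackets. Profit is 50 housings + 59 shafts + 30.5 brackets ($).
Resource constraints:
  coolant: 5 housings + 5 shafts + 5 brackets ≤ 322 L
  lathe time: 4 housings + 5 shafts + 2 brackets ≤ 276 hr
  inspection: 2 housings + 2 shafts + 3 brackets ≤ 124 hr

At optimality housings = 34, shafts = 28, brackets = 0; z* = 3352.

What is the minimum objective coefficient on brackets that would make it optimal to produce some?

39

Binding: lathe time and inspection. Non-binding: coolant (12 unused).
Since coolant is not tight, its dual is 0.
From A_Bᵀ y = c: 4·y_lathe time + 2·y_inspection = 50; 5·y_lathe time + 2·y_inspection = 59.
→ y_lathe time = 9 and y_inspection = 7.
brackets enters the basis when its profit ≥ yᵀa₃ = 9·2 + 7·3 = 39.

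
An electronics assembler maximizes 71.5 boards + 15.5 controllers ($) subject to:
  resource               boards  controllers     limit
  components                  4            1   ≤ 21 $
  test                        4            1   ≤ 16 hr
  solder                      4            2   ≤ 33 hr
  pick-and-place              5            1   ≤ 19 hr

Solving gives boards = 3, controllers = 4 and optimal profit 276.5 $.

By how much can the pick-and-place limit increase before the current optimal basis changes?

1

Binding constraints: test, pick-and-place. The basis is B = [[4,1],[5,1]] with det -1.
Per unit increase in pick-and-place, x* moves by d = (1, -4).
The basis stays optimal until controllers reaches 0; allowable increase = 1 hr.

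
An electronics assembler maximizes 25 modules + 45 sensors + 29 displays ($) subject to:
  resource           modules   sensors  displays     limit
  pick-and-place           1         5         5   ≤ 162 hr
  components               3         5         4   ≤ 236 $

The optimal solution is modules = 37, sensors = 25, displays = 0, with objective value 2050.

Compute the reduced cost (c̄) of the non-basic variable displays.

-8

Check each constraint at x*: pick-and-place 162/162 (tight); components 236/236 (tight).
The binding rows give the dual system: 1·y_pick-and-place + 3·y_components = 25 and 5·y_pick-and-place + 5·y_components = 45.
This yields shadow prices y_pick-and-place = 1, y_components = 8.
Reduced cost of displays: c₃ − yᵀa₃ = 29 − (1·5 + 8·4) = 29 − 37 = -8.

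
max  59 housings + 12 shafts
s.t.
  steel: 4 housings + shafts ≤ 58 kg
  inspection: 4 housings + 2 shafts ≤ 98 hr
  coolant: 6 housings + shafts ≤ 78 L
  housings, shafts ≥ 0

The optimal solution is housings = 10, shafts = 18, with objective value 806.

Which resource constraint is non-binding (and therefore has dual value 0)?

steel: 58/58 (binding)
inspection: 76/98 (slack 22)
coolant: 78/78 (binding)
By complementary slackness, a constraint with positive slack has shadow price 0 → inspection.

inspection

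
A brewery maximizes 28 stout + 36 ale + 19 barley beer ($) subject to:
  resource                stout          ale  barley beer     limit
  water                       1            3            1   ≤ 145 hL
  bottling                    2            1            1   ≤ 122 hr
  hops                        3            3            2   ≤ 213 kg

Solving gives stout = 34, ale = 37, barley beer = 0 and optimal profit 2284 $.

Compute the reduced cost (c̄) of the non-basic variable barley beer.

-1

Binding: water and hops. Non-binding: bottling (17 unused).
Since bottling is not tight, its dual is 0.
The binding rows give the dual system: 1·y_water + 3·y_hops = 28 and 3·y_water + 3·y_hops = 36.
→ y_water = 4 and y_hops = 8.
Reduced cost of barley beer: c₃ − yᵀa₃ = 19 − (4·1 + 8·2) = 19 − 20 = -1.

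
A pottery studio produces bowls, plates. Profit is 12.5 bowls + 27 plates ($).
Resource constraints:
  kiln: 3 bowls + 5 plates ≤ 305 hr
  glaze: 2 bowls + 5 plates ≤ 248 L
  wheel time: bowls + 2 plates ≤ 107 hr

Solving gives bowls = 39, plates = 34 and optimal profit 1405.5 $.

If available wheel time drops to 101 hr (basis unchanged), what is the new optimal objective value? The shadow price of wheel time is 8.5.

1354.5

Δb = -6, so new z* = 1405.5 + (8.5)·(-6) = 1405.5 − 51 = 1354.5.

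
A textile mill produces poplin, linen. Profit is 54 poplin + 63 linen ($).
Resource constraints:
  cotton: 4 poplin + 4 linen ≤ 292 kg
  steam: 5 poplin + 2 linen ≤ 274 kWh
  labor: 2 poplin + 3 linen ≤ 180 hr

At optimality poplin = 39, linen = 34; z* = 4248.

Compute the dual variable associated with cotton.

9

At the optimum: cotton uses 292 of 292 (binding); steam uses 263 of 274 (slack = 11); labor uses 180 of 180 (binding).
Slack constraints have shadow price 0 (complementary slackness).
Dual feasibility on the basic columns requires 4·y_cotton + 2·y_labor = 54, 4·y_cotton + 3·y_labor = 63.
This yields shadow prices y_cotton = 9, y_labor = 9.
Shadow price of cotton = 9.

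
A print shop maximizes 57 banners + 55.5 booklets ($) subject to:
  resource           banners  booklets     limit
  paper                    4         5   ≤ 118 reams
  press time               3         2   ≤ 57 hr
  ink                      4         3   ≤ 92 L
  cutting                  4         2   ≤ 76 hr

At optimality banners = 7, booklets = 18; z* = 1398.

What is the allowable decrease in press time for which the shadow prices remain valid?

9.8

Binding constraints: paper, press time. The basis is B = [[4,5],[3,2]] with det -7.
Per unit decrease in press time, x* moves by d = (-0.7143, 0.5714).
The basis stays optimal until banners reaches 0; allowable decrease = 9.8 hr.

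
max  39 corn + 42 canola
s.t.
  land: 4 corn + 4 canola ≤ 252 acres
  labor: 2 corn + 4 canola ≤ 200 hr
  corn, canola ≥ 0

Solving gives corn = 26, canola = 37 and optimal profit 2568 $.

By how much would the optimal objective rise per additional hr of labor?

Check each constraint at x*: land 252/252 (tight); labor 200/200 (tight).
The binding rows give the dual system: 4·y_land + 2·y_labor = 39 and 4·y_land + 4·y_labor = 42.
This yields shadow prices y_land = 9, y_labor = 1.5.
Shadow price of labor = 1.5.

1.5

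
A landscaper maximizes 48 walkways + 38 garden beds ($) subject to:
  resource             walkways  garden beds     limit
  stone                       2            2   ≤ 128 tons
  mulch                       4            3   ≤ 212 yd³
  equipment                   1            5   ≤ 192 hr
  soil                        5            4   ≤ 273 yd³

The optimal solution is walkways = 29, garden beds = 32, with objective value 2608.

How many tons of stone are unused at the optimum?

stone used = 2·29 + 2·32 = 122; slack = 128 − 122 = 6.

6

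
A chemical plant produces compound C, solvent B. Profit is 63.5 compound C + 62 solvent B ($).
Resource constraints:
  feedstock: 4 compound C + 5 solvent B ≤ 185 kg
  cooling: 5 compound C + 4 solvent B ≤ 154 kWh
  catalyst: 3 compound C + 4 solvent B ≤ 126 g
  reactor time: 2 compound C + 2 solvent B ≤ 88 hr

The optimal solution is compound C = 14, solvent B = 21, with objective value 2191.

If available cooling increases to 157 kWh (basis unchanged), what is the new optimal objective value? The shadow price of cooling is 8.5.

2216.5

Δb = 3, so new z* = 2191 + (8.5)·(3) = 2191 + 25.5 = 2216.5.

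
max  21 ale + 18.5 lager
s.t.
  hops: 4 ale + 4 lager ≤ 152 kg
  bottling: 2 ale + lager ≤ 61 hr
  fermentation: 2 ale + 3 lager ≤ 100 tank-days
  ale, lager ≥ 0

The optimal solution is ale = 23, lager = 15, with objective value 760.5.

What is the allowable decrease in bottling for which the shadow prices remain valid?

9

Binding constraints: hops, bottling. The basis is B = [[4,4],[2,1]] with det -4.
Per unit decrease in bottling, x* moves by d = (-1, 1).
The basis stays optimal until fermentation becomes binding; allowable decrease = 9 hr.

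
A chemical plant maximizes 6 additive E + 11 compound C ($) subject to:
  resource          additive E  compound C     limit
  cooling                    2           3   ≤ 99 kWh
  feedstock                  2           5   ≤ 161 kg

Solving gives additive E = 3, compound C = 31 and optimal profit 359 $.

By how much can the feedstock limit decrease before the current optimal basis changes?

62

Binding constraints: cooling, feedstock. The basis is B = [[2,3],[2,5]] with det 4.
Per unit decrease in feedstock, x* moves by d = (0.75, -0.5).
The basis stays optimal until compound C reaches 0; allowable decrease = 62 kg.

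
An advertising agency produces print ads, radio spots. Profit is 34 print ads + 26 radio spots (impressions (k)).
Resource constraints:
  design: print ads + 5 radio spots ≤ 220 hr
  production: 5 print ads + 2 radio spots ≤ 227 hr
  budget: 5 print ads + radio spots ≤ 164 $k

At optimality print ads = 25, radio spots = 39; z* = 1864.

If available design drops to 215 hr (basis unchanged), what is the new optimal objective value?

Check each constraint at x*: design 220/220 (tight); production 203/227 (slack 24); budget 164/164 (tight).
Slack constraints have shadow price 0 (complementary slackness).
From A_Bᵀ y = c: 1·y_design + 5·y_budget = 34; 5·y_design + 1·y_budget = 26.
→ y_design = 4 and y_budget = 6.
Δz = y_design·Δb = 4 × (-5) = -20, so new z* = 1864 − 20 = 1844.

1844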